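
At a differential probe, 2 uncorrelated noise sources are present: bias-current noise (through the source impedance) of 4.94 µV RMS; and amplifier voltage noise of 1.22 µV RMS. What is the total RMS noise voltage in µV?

5.09 µV

Uncorrelated sources add in power (mean-square): V_tot = √(ΣV_i²)
V_tot = √[(4.94×10⁻⁶)² + (1.22×10⁻⁶)²] = 5.09×10⁻⁶ V = 5.09 µV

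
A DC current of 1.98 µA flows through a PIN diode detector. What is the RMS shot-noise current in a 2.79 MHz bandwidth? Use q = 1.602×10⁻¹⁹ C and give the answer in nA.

1.33 nA

I_n = √(2qI·B)
2qI·B = 2 × 1.602×10⁻¹⁹ × 1.98×10⁻⁶ × 2.79×10⁶ = 1.77×10⁻¹⁸ A²
I_n = √(1.77×10⁻¹⁸) = 1.33×10⁻⁹ A = 1.33 nA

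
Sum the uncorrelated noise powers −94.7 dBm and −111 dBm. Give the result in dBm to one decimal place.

−94.6 dBm

Convert to linear, add, convert back:
P₁ = 3.39×10⁻¹³ W, P₂ = 7.94×10⁻¹⁵ W
P_tot = 3.47×10⁻¹³ W → 10 log₁₀(P_tot / 10⁻³) = −94.6 dBm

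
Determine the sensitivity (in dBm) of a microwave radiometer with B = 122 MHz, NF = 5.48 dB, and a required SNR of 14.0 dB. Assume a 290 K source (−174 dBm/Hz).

Sensitivity = −174 + 10 log₁₀(B) + NF + SNR_min
= −174 + 80.86 + 5.48 + 14.0
= −73.66 dBm → −73.7 dBm

−73.7 dBm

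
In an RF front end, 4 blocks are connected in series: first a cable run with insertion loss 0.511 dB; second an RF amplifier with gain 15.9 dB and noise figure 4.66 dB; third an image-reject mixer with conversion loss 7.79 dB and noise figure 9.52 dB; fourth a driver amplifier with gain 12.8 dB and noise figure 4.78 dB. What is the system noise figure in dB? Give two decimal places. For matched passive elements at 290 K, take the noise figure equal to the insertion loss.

5.87 dB

Convert to linear (a loss of L dB is a gain of −L dB): F_i = 10^(NF_i/10), G_i = 10^(G_i,dB/10)
  Stage 1: F_1 = 10^(0.511/10) = 1.125, G_1 = 10^(−0.511/10) = 0.8890
  Stage 2: F_2 = 10^(4.66/10) = 2.924, G_2 = 10^(15.9/10) = 38.90
  Stage 3: F_3 = 10^(9.52/10) = 8.954, G_3 = 10^(−7.79/10) = 0.1663
  Stage 4: F_4 = 10^(4.78/10) = 3.006, G_4 = 10^(12.8/10) = 19.05
Friis cascade:
  F = 1.125 + (2.924 − 1)/0.8890 + (8.954 − 1)/34.59 + (3.006 − 1)/5.753 = 3.868
NF = 10 log₁₀(3.868) = 5.87 dB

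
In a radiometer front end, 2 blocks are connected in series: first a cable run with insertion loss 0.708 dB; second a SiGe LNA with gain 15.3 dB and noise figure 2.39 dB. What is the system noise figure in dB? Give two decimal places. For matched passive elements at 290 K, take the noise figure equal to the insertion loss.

3.10 dB

Convert to linear (a loss of L dB is a gain of −L dB): F_i = 10^(NF_i/10), G_i = 10^(G_i,dB/10)
  Stage 1: F_1 = 10^(0.708/10) = 1.177, G_1 = 10^(−0.708/10) = 0.8496
  Stage 2: F_2 = 10^(2.39/10) = 1.734, G_2 = 10^(15.3/10) = 33.88
Friis cascade:
  F = 1.177 + (1.734 − 1)/0.8496 = 2.041
NF = 10 log₁₀(2.041) = 3.10 dB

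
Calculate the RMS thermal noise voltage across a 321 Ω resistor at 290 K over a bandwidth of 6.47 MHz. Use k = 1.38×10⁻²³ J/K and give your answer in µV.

V_n = √(4kTRB)
4kTRB = 4 × 1.38×10⁻²³ × 290 × 3.21×10² × 6.47×10⁶ = 3.32×10⁻¹¹ V²
V_n = √(3.32×10⁻¹¹) = 5.77×10⁻⁶ V = 5.77 µV

5.77 µV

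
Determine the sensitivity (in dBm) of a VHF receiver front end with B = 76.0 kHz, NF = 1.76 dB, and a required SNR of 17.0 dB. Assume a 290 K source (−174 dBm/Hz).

−106.4 dBm

Sensitivity = −174 + 10 log₁₀(B) + NF + SNR_min
= −174 + 48.81 + 1.76 + 17.0
= −106.43 dBm → −106.4 dBm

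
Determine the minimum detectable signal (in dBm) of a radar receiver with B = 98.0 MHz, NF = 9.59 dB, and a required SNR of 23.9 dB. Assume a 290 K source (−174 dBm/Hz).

Sensitivity = −174 + 10 log₁₀(B) + NF + SNR_min
= −174 + 79.91 + 9.59 + 23.9
= −60.60 dBm → −60.6 dBm

−60.6 dBm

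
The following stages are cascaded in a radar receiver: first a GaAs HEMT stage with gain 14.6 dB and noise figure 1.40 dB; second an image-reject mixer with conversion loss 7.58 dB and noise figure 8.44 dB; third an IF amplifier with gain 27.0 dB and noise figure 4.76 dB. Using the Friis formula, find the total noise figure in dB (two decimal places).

Convert to linear (a loss of L dB is a gain of −L dB): F_i = 10^(NF_i/10), G_i = 10^(G_i,dB/10)
  Stage 1: F_1 = 10^(1.40/10) = 1.380, G_1 = 10^(14.6/10) = 28.84
  Stage 2: F_2 = 10^(8.44/10) = 6.982, G_2 = 10^(−7.58/10) = 0.1746
  Stage 3: F_3 = 10^(4.76/10) = 2.992, G_3 = 10^(27.0/10) = 501.2
Friis cascade:
  F = 1.380 + (6.982 − 1)/28.84 + (2.992 − 1)/5.035 = 1.983
NF = 10 log₁₀(1.983) = 2.97 dB

2.97 dB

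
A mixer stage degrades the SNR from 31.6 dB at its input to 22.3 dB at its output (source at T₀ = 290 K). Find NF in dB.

NF (dB) = SNR_in(dB) − SNR_out(dB) when the source is at T₀
NF = 31.6 − 22.3 = 9.3 dB

9.3 dB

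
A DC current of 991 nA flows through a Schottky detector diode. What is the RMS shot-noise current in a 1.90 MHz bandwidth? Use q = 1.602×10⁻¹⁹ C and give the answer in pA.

I_n = √(2qI·B)
2qI·B = 2 × 1.602×10⁻¹⁹ × 9.91×10⁻⁷ × 1.90×10⁶ = 6.03×10⁻¹⁹ A²
I_n = √(6.03×10⁻¹⁹) = 7.77×10⁻¹⁰ A = 777 pA

777 pA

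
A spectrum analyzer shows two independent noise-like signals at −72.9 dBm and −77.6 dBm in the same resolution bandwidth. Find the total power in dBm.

Convert to linear, add, convert back:
P₁ = 5.13×10⁻¹¹ W, P₂ = 1.74×10⁻¹¹ W
P_tot = 6.87×10⁻¹¹ W → 10 log₁₀(P_tot / 10⁻³) = −71.6 dBm

−71.6 dBm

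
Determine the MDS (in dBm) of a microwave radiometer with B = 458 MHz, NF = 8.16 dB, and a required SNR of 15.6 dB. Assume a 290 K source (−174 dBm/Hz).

−63.6 dBm

Sensitivity = −174 + 10 log₁₀(B) + NF + SNR_min
= −174 + 86.61 + 8.16 + 15.6
= −63.63 dBm → −63.6 dBm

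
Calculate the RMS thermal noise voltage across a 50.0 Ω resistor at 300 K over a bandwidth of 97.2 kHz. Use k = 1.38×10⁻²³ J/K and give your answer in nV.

V_n = √(4kTRB)
4kTRB = 4 × 1.38×10⁻²³ × 300 × 5.00×10¹ × 9.72×10⁴ = 8.05×10⁻¹⁴ V²
V_n = √(8.05×10⁻¹⁴) = 2.84×10⁻⁷ V = 284 nV

284 nV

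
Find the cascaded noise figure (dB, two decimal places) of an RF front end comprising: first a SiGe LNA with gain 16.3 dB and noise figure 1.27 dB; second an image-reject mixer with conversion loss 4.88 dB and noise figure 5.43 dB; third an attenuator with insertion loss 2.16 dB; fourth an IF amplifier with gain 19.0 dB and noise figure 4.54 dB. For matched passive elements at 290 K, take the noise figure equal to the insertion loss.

2.21 dB

Convert to linear (a loss of L dB is a gain of −L dB): F_i = 10^(NF_i/10), G_i = 10^(G_i,dB/10)
  Stage 1: F_1 = 10^(1.27/10) = 1.340, G_1 = 10^(16.3/10) = 42.66
  Stage 2: F_2 = 10^(5.43/10) = 3.491, G_2 = 10^(−4.88/10) = 0.3251
  Stage 3: F_3 = 10^(2.16/10) = 1.644, G_3 = 10^(−2.16/10) = 0.6081
  Stage 4: F_4 = 10^(4.54/10) = 2.844, G_4 = 10^(19.0/10) = 79.43
Friis cascade:
  F = 1.340 + (3.491 − 1)/42.66 + (1.644 − 1)/13.87 + (2.844 − 1)/8.433 = 1.663
NF = 10 log₁₀(1.663) = 2.21 dB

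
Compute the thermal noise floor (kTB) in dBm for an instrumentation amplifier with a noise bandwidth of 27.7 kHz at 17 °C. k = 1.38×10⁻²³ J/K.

T = 17 °C + 273.15 = 290.15 K
P_n = kTB = 1.38×10⁻²³ × 290.15 × 2.77×10⁴ = 1.11×10⁻¹⁶ W
In dBm: 10 log₁₀(1.11×10⁻¹⁶ / 10⁻³) = −129.6 dBm

−129.6 dBm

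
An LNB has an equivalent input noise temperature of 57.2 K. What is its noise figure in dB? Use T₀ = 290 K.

F = 1 + T_e/T₀ = 1 + 57.2/290 = 1.19724
NF = 10 log₁₀(1.19724) = 0.782 dB

0.782 dB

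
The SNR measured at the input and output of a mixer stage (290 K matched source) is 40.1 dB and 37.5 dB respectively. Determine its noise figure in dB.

2.6 dB

NF (dB) = SNR_in(dB) − SNR_out(dB) when the source is at T₀
NF = 40.1 − 37.5 = 2.6 dB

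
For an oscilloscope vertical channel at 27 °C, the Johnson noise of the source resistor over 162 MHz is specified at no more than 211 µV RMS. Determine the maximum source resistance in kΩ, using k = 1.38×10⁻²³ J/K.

T = 27 °C + 273.15 = 300.15 K
Johnson–Nyquist: V_n = √(4kTRB) ⇒ R = V_n² / (4kTB)
4kTB = 4 × 1.38×10⁻²³ × 300.15 × 1.62×10⁸ = 2.68×10⁻¹²
R = (2.11×10⁻⁴)² / 2.68×10⁻¹² = 1.66×10⁴ Ω = 16.6 kΩ

16.6 kΩ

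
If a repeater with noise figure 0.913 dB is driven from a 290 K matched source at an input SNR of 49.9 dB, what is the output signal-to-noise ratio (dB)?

By definition F = SNR_in/SNR_out, so in dB: SNR_out = SNR_in − NF
SNR_out = 49.9 − 0.913 = 48.987 dB

48.987 dB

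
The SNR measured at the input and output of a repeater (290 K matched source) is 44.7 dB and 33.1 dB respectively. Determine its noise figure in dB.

NF (dB) = SNR_in(dB) − SNR_out(dB) when the source is at T₀
NF = 44.7 − 33.1 = 11.6 dB

11.6 dB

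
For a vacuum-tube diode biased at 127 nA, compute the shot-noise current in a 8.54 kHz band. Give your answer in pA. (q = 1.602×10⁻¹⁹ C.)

I_n = √(2qI·B)
2qI·B = 2 × 1.602×10⁻¹⁹ × 1.27×10⁻⁷ × 8.54×10³ = 3.47×10⁻²² A²
I_n = √(3.47×10⁻²²) = 1.86×10⁻¹¹ A = 18.6 pA

18.6 pA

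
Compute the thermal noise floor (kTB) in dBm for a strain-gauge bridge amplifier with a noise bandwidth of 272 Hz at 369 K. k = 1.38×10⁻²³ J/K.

−148.6 dBm

P_n = kTB = 1.38×10⁻²³ × 369 × 2.72×10² = 1.39×10⁻¹⁸ W
In dBm: 10 log₁₀(1.39×10⁻¹⁸ / 10⁻³) = −148.6 dBm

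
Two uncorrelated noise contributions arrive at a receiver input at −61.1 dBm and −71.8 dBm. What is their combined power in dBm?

Convert to linear, add, convert back:
P₁ = 7.76×10⁻¹⁰ W, P₂ = 6.61×10⁻¹¹ W
P_tot = 8.42×10⁻¹⁰ W → 10 log₁₀(P_tot / 10⁻³) = −60.7 dBm

−60.7 dBm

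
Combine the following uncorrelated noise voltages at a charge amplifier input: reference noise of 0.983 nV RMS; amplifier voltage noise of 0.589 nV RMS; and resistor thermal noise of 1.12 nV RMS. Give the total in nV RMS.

1.60 nV

Uncorrelated sources add in power (mean-square): V_tot = √(ΣV_i²)
V_tot = √[(9.83×10⁻¹⁰)² + (5.89×10⁻¹⁰)² + (1.12×10⁻⁹)²] = 1.60×10⁻⁹ V = 1.60 nV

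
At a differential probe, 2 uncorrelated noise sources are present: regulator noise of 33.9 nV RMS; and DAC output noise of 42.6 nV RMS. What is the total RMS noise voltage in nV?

54.4 nV

Uncorrelated sources add in power (mean-square): V_tot = √(ΣV_i²)
V_tot = √[(3.39×10⁻⁸)² + (4.26×10⁻⁸)²] = 5.44×10⁻⁸ V = 54.4 nV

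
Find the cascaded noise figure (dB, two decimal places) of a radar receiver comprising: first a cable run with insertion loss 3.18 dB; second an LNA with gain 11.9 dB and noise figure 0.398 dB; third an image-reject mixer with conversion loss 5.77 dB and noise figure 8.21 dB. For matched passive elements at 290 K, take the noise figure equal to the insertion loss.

4.82 dB

Convert to linear (a loss of L dB is a gain of −L dB): F_i = 10^(NF_i/10), G_i = 10^(G_i,dB/10)
  Stage 1: F_1 = 10^(3.18/10) = 2.080, G_1 = 10^(−3.18/10) = 0.4808
  Stage 2: F_2 = 10^(0.398/10) = 1.096, G_2 = 10^(11.9/10) = 15.49
  Stage 3: F_3 = 10^(8.21/10) = 6.622, G_3 = 10^(−5.77/10) = 0.2649
Friis cascade:
  F = 2.080 + (1.096 − 1)/0.4808 + (6.622 − 1)/7.447 = 3.034
NF = 10 log₁₀(3.034) = 4.82 dB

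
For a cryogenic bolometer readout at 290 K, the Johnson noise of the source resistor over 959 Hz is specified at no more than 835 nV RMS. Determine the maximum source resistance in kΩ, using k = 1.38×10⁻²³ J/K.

Johnson–Nyquist: V_n = √(4kTRB) ⇒ R = V_n² / (4kTB)
4kTB = 4 × 1.38×10⁻²³ × 290 × 9.59×10² = 1.54×10⁻¹⁷
R = (8.35×10⁻⁷)² / 1.54×10⁻¹⁷ = 4.54×10⁴ Ω = 45.4 kΩ

45.4 kΩ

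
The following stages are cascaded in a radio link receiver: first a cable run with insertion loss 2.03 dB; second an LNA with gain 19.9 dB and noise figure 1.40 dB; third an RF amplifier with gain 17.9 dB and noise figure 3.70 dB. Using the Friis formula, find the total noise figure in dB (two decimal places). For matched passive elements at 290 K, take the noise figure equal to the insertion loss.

3.47 dB

Convert to linear (a loss of L dB is a gain of −L dB): F_i = 10^(NF_i/10), G_i = 10^(G_i,dB/10)
  Stage 1: F_1 = 10^(2.03/10) = 1.596, G_1 = 10^(−2.03/10) = 0.6266
  Stage 2: F_2 = 10^(1.40/10) = 1.380, G_2 = 10^(19.9/10) = 97.72
  Stage 3: F_3 = 10^(3.70/10) = 2.344, G_3 = 10^(17.9/10) = 61.66
Friis cascade:
  F = 1.596 + (1.380 − 1)/0.6266 + (2.344 − 1)/61.24 = 2.225
NF = 10 log₁₀(2.225) = 3.47 dB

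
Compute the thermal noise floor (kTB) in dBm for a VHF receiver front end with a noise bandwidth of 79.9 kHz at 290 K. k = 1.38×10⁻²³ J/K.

−125.0 dBm

P_n = kTB = 1.38×10⁻²³ × 290 × 7.99×10⁴ = 3.20×10⁻¹⁶ W
In dBm: 10 log₁₀(3.20×10⁻¹⁶ / 10⁻³) = −125.0 dBm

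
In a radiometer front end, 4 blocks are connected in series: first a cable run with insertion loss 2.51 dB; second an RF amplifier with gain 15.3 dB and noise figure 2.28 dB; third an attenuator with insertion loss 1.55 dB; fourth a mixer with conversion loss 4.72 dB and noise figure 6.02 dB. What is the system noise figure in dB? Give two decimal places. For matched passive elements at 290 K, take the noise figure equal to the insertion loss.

Convert to linear (a loss of L dB is a gain of −L dB): F_i = 10^(NF_i/10), G_i = 10^(G_i,dB/10)
  Stage 1: F_1 = 10^(2.51/10) = 1.782, G_1 = 10^(−2.51/10) = 0.5610
  Stage 2: F_2 = 10^(2.28/10) = 1.690, G_2 = 10^(15.3/10) = 33.88
  Stage 3: F_3 = 10^(1.55/10) = 1.429, G_3 = 10^(−1.55/10) = 0.6998
  Stage 4: F_4 = 10^(6.02/10) = 3.999, G_4 = 10^(−4.72/10) = 0.3373
Friis cascade:
  F = 1.782 + (1.690 − 1)/0.5610 + (1.429 − 1)/19.01 + (3.999 − 1)/13.30 = 3.261
NF = 10 log₁₀(3.261) = 5.13 dB

5.13 dB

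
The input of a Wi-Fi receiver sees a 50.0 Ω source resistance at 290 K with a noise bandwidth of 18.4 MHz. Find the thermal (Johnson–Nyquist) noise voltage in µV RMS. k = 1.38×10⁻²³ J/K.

V_n = √(4kTRB)
4kTRB = 4 × 1.38×10⁻²³ × 290 × 5.00×10¹ × 1.84×10⁷ = 1.47×10⁻¹¹ V²
V_n = √(1.47×10⁻¹¹) = 3.84×10⁻⁶ V = 3.84 µV

3.84 µV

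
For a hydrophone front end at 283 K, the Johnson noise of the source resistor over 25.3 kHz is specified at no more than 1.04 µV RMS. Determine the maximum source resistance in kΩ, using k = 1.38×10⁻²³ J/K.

Johnson–Nyquist: V_n = √(4kTRB) ⇒ R = V_n² / (4kTB)
4kTB = 4 × 1.38×10⁻²³ × 283 × 2.53×10⁴ = 3.95×10⁻¹⁶
R = (1.04×10⁻⁶)² / 3.95×10⁻¹⁶ = 2.74×10³ Ω = 2.74 kΩ

2.74 kΩ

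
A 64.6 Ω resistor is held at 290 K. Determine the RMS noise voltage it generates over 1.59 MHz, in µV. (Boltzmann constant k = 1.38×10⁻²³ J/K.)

V_n = √(4kTRB)
4kTRB = 4 × 1.38×10⁻²³ × 290 × 6.46×10¹ × 1.59×10⁶ = 1.64×10⁻¹² V²
V_n = √(1.64×10⁻¹²) = 1.28×10⁻⁶ V = 1.28 µV

1.28 µV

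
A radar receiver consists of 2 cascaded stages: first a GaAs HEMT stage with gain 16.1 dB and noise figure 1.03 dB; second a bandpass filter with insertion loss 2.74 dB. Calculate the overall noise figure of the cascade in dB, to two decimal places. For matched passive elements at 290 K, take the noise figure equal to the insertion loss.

1.10 dB

Convert to linear (a loss of L dB is a gain of −L dB): F_i = 10^(NF_i/10), G_i = 10^(G_i,dB/10)
  Stage 1: F_1 = 10^(1.03/10) = 1.268, G_1 = 10^(16.1/10) = 40.74
  Stage 2: F_2 = 10^(2.74/10) = 1.879, G_2 = 10^(−2.74/10) = 0.5321
Friis cascade:
  F = 1.268 + (1.879 − 1)/40.74 = 1.289
NF = 10 log₁₀(1.289) = 1.10 dB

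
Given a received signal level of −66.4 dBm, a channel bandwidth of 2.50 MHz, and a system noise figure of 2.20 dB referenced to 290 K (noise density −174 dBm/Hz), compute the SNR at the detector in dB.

41.4 dB

Noise floor: N = −174 + 10 log₁₀(B) + NF
10 log₁₀(2.50×10⁶) = 63.98 dB
N = −174 + 63.98 + 2.20 = −107.82 dBm
SNR = P_sig − N = −66.4 − (−107.82) = 41.42 dB → 41.4 dB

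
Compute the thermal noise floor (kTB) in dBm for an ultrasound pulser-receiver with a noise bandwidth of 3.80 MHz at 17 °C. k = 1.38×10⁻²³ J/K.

T = 17 °C + 273.15 = 290.15 K
P_n = kTB = 1.38×10⁻²³ × 290.15 × 3.80×10⁶ = 1.52×10⁻¹⁴ W
In dBm: 10 log₁₀(1.52×10⁻¹⁴ / 10⁻³) = −108.2 dBm

−108.2 dBm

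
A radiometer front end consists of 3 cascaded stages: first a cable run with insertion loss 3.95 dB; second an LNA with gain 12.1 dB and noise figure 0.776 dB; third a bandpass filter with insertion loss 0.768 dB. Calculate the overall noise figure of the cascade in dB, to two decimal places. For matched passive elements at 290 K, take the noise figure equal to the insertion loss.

4.77 dB

Convert to linear (a loss of L dB is a gain of −L dB): F_i = 10^(NF_i/10), G_i = 10^(G_i,dB/10)
  Stage 1: F_1 = 10^(3.95/10) = 2.483, G_1 = 10^(−3.95/10) = 0.4027
  Stage 2: F_2 = 10^(0.776/10) = 1.196, G_2 = 10^(12.1/10) = 16.22
  Stage 3: F_3 = 10^(0.768/10) = 1.193, G_3 = 10^(−0.768/10) = 0.8379
Friis cascade:
  F = 2.483 + (1.196 − 1)/0.4027 + (1.193 − 1)/6.531 = 2.999
NF = 10 log₁₀(2.999) = 4.77 dB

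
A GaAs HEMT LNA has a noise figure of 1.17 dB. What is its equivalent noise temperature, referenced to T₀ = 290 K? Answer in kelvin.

89.7 K

F = 10^(1.17/10) = 1.30918
T_e = (F − 1)·T₀ = (1.30918 − 1) × 290 = 89.7 K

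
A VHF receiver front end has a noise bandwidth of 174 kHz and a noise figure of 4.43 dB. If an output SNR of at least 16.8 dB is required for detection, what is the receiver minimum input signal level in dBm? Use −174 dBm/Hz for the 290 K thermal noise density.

Sensitivity = −174 + 10 log₁₀(B) + NF + SNR_min
= −174 + 52.41 + 4.43 + 16.8
= −100.36 dBm → −100.4 dBm

−100.4 dBm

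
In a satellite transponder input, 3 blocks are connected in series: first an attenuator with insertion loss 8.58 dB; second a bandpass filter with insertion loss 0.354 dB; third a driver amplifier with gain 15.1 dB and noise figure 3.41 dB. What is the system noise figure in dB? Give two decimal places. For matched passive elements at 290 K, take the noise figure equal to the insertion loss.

12.34 dB

Convert to linear (a loss of L dB is a gain of −L dB): F_i = 10^(NF_i/10), G_i = 10^(G_i,dB/10)
  Stage 1: F_1 = 10^(8.58/10) = 7.211, G_1 = 10^(−8.58/10) = 0.1387
  Stage 2: F_2 = 10^(0.354/10) = 1.085, G_2 = 10^(−0.354/10) = 0.9217
  Stage 3: F_3 = 10^(3.41/10) = 2.193, G_3 = 10^(15.1/10) = 32.36
Friis cascade:
  F = 7.211 + (1.085 − 1)/0.1387 + (2.193 − 1)/0.1278 = 17.16
NF = 10 log₁₀(17.16) = 12.34 dB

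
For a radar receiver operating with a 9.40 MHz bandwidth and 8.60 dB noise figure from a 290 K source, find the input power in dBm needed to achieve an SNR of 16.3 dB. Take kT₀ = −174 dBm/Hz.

−79.4 dBm

Sensitivity = −174 + 10 log₁₀(B) + NF + SNR_min
= −174 + 69.73 + 8.60 + 16.3
= −79.37 dBm → −79.4 dBm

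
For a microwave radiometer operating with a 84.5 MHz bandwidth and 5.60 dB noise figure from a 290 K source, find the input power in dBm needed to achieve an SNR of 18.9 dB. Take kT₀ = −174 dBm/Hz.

−70.2 dBm

Sensitivity = −174 + 10 log₁₀(B) + NF + SNR_min
= −174 + 79.27 + 5.60 + 18.9
= −70.23 dBm → −70.2 dBm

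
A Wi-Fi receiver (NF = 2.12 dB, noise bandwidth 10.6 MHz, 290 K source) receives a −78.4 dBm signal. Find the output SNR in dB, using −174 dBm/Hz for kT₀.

Noise floor: N = −174 + 10 log₁₀(B) + NF
10 log₁₀(1.06×10⁷) = 70.25 dB
N = −174 + 70.25 + 2.12 = −101.63 dBm
SNR = P_sig − N = −78.4 − (−101.63) = 23.23 dB → 23.2 dB

23.2 dB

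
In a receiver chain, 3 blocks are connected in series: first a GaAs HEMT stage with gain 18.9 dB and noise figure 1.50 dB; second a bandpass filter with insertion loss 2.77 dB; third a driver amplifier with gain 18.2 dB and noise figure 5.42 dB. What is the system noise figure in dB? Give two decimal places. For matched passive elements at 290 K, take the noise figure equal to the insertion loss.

Convert to linear (a loss of L dB is a gain of −L dB): F_i = 10^(NF_i/10), G_i = 10^(G_i,dB/10)
  Stage 1: F_1 = 10^(1.50/10) = 1.413, G_1 = 10^(18.9/10) = 77.62
  Stage 2: F_2 = 10^(2.77/10) = 1.892, G_2 = 10^(−2.77/10) = 0.5284
  Stage 3: F_3 = 10^(5.42/10) = 3.483, G_3 = 10^(18.2/10) = 66.07
Friis cascade:
  F = 1.413 + (1.892 − 1)/77.62 + (3.483 − 1)/41.02 = 1.485
NF = 10 log₁₀(1.485) = 1.72 dB

1.72 dB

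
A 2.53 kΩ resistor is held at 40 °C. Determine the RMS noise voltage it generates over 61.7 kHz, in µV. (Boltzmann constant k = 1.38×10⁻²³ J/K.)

1.64 µV

T = 40 °C + 273.15 = 313.15 K
V_n = √(4kTRB)
4kTRB = 4 × 1.38×10⁻²³ × 313.15 × 2.53×10³ × 6.17×10⁴ = 2.70×10⁻¹² V²
V_n = √(2.70×10⁻¹²) = 1.64×10⁻⁶ V = 1.64 µV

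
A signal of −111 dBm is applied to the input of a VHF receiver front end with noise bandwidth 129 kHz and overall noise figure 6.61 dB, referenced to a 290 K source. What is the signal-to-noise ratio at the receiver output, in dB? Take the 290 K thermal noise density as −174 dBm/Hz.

5.3 dB

Noise floor: N = −174 + 10 log₁₀(B) + NF
10 log₁₀(1.29×10⁵) = 51.11 dB
N = −174 + 51.11 + 6.61 = −116.28 dBm
SNR = P_sig − N = −111 − (−116.28) = 5.28 dB → 5.3 dB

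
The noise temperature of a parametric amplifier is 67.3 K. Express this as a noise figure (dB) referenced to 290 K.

F = 1 + T_e/T₀ = 1 + 67.3/290 = 1.23207
NF = 10 log₁₀(1.23207) = 0.906 dB

0.906 dB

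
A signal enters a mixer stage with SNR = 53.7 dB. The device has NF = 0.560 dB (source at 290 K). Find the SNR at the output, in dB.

By definition F = SNR_in/SNR_out, so in dB: SNR_out = SNR_in − NF
SNR_out = 53.7 − 0.560 = 53.140 dB

53.140 dB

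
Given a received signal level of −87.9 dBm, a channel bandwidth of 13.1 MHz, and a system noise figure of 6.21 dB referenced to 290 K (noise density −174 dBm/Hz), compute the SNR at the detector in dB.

Noise floor: N = −174 + 10 log₁₀(B) + NF
10 log₁₀(1.31×10⁷) = 71.17 dB
N = −174 + 71.17 + 6.21 = −96.62 dBm
SNR = P_sig − N = −87.9 − (−96.62) = 8.72 dB → 8.7 dB

8.7 dB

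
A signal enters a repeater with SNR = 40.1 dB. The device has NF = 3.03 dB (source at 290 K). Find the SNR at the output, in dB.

37.07 dB

By definition F = SNR_in/SNR_out, so in dB: SNR_out = SNR_in − NF
SNR_out = 40.1 − 3.03 = 37.07 dB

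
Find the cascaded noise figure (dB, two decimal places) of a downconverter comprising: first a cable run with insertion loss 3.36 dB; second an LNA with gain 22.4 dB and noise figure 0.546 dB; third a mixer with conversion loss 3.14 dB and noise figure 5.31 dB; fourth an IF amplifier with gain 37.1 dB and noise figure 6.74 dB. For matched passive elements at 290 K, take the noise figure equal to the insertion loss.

4.12 dB

Convert to linear (a loss of L dB is a gain of −L dB): F_i = 10^(NF_i/10), G_i = 10^(G_i,dB/10)
  Stage 1: F_1 = 10^(3.36/10) = 2.168, G_1 = 10^(−3.36/10) = 0.4613
  Stage 2: F_2 = 10^(0.546/10) = 1.134, G_2 = 10^(22.4/10) = 173.8
  Stage 3: F_3 = 10^(5.31/10) = 3.396, G_3 = 10^(−3.14/10) = 0.4853
  Stage 4: F_4 = 10^(6.74/10) = 4.721, G_4 = 10^(37.1/10) = 5129
Friis cascade:
  F = 2.168 + (1.134 − 1)/0.4613 + (3.396 − 1)/80.17 + (4.721 − 1)/38.90 = 2.584
NF = 10 log₁₀(2.584) = 4.12 dB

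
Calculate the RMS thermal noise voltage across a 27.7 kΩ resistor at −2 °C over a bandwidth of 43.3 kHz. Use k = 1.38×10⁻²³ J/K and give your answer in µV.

T = −2 °C + 273.15 = 271.15 K
V_n = √(4kTRB)
4kTRB = 4 × 1.38×10⁻²³ × 271.15 × 2.77×10⁴ × 4.33×10⁴ = 1.80×10⁻¹¹ V²
V_n = √(1.80×10⁻¹¹) = 4.24×10⁻⁶ V = 4.24 µV

4.24 µV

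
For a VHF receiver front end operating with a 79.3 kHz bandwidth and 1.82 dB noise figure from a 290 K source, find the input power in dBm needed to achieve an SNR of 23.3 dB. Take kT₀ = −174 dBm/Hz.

−99.9 dBm

Sensitivity = −174 + 10 log₁₀(B) + NF + SNR_min
= −174 + 48.99 + 1.82 + 23.3
= −99.89 dBm → −99.9 dBm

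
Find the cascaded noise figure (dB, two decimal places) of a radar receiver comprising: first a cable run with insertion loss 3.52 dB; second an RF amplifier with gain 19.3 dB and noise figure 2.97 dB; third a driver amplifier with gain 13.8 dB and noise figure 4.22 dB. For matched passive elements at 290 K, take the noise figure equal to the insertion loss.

Convert to linear (a loss of L dB is a gain of −L dB): F_i = 10^(NF_i/10), G_i = 10^(G_i,dB/10)
  Stage 1: F_1 = 10^(3.52/10) = 2.249, G_1 = 10^(−3.52/10) = 0.4446
  Stage 2: F_2 = 10^(2.97/10) = 1.982, G_2 = 10^(19.3/10) = 85.11
  Stage 3: F_3 = 10^(4.22/10) = 2.642, G_3 = 10^(13.8/10) = 23.99
Friis cascade:
  F = 2.249 + (1.982 − 1)/0.4446 + (2.642 − 1)/37.84 = 4.500
NF = 10 log₁₀(4.500) = 6.53 dB

6.53 dB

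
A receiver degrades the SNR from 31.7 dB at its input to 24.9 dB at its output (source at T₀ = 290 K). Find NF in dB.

6.8 dB

NF (dB) = SNR_in(dB) − SNR_out(dB) when the source is at T₀
NF = 31.7 − 24.9 = 6.8 dB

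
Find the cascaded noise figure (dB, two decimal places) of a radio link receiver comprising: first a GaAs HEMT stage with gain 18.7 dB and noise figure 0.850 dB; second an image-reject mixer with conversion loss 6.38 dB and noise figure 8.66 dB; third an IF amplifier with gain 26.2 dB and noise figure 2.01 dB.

Convert to linear (a loss of L dB is a gain of −L dB): F_i = 10^(NF_i/10), G_i = 10^(G_i,dB/10)
  Stage 1: F_1 = 10^(0.850/10) = 1.216, G_1 = 10^(18.7/10) = 74.13
  Stage 2: F_2 = 10^(8.66/10) = 7.345, G_2 = 10^(−6.38/10) = 0.2301
  Stage 3: F_3 = 10^(2.01/10) = 1.589, G_3 = 10^(26.2/10) = 416.9
Friis cascade:
  F = 1.216 + (7.345 − 1)/74.13 + (1.589 − 1)/17.06 = 1.336
NF = 10 log₁₀(1.336) = 1.26 dB

1.26 dB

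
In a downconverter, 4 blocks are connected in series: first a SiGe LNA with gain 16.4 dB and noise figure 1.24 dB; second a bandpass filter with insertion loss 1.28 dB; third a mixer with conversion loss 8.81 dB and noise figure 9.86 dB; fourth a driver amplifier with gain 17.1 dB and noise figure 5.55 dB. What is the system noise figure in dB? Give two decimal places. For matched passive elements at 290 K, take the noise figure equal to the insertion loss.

Convert to linear (a loss of L dB is a gain of −L dB): F_i = 10^(NF_i/10), G_i = 10^(G_i,dB/10)
  Stage 1: F_1 = 10^(1.24/10) = 1.330, G_1 = 10^(16.4/10) = 43.65
  Stage 2: F_2 = 10^(1.28/10) = 1.343, G_2 = 10^(−1.28/10) = 0.7447
  Stage 3: F_3 = 10^(9.86/10) = 9.683, G_3 = 10^(−8.81/10) = 0.1315
  Stage 4: F_4 = 10^(5.55/10) = 3.589, G_4 = 10^(17.1/10) = 51.29
Friis cascade:
  F = 1.330 + (1.343 − 1)/43.65 + (9.683 − 1)/32.51 + (3.589 − 1)/4.276 = 2.211
NF = 10 log₁₀(2.211) = 3.45 dB

3.45 dB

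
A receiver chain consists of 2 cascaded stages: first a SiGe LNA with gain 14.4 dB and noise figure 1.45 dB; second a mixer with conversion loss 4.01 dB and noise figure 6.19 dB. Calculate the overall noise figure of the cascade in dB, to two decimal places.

1.79 dB

Convert to linear (a loss of L dB is a gain of −L dB): F_i = 10^(NF_i/10), G_i = 10^(G_i,dB/10)
  Stage 1: F_1 = 10^(1.45/10) = 1.396, G_1 = 10^(14.4/10) = 27.54
  Stage 2: F_2 = 10^(6.19/10) = 4.159, G_2 = 10^(−4.01/10) = 0.3972
Friis cascade:
  F = 1.396 + (4.159 − 1)/27.54 = 1.511
NF = 10 log₁₀(1.511) = 1.79 dB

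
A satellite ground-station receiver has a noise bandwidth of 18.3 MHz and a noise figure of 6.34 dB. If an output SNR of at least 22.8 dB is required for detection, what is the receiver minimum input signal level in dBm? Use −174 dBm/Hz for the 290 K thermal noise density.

Sensitivity = −174 + 10 log₁₀(B) + NF + SNR_min
= −174 + 72.62 + 6.34 + 22.8
= −72.24 dBm → −72.2 dBm

−72.2 dBm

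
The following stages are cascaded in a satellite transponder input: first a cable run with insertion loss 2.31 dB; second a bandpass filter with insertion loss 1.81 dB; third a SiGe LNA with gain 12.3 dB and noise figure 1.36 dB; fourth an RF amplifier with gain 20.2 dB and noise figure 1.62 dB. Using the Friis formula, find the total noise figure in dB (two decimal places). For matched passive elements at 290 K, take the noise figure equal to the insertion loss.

Convert to linear (a loss of L dB is a gain of −L dB): F_i = 10^(NF_i/10), G_i = 10^(G_i,dB/10)
  Stage 1: F_1 = 10^(2.31/10) = 1.702, G_1 = 10^(−2.31/10) = 0.5875
  Stage 2: F_2 = 10^(1.81/10) = 1.517, G_2 = 10^(−1.81/10) = 0.6592
  Stage 3: F_3 = 10^(1.36/10) = 1.368, G_3 = 10^(12.3/10) = 16.98
  Stage 4: F_4 = 10^(1.62/10) = 1.452, G_4 = 10^(20.2/10) = 104.7
Friis cascade:
  F = 1.702 + (1.517 − 1)/0.5875 + (1.368 − 1)/0.3873 + (1.452 − 1)/6.577 = 3.601
NF = 10 log₁₀(3.601) = 5.56 dB

5.56 dB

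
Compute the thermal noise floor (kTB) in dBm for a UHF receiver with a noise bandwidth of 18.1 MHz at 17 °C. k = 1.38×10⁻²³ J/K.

T = 17 °C + 273.15 = 290.15 K
P_n = kTB = 1.38×10⁻²³ × 290.15 × 1.81×10⁷ = 7.25×10⁻¹⁴ W
In dBm: 10 log₁₀(7.25×10⁻¹⁴ / 10⁻³) = −101.4 dBm

−101.4 dBm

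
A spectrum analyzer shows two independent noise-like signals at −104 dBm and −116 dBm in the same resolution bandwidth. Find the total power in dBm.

−103.7 dBm

Convert to linear, add, convert back:
P₁ = 3.98×10⁻¹⁴ W, P₂ = 2.51×10⁻¹⁵ W
P_tot = 4.23×10⁻¹⁴ W → 10 log₁₀(P_tot / 10⁻³) = −103.7 dBm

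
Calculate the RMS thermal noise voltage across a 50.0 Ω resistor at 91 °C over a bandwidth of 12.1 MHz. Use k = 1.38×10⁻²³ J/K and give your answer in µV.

3.49 µV

T = 91 °C + 273.15 = 364.15 K
V_n = √(4kTRB)
4kTRB = 4 × 1.38×10⁻²³ × 364.15 × 5.00×10¹ × 1.21×10⁷ = 1.22×10⁻¹¹ V²
V_n = √(1.22×10⁻¹¹) = 3.49×10⁻⁶ V = 3.49 µV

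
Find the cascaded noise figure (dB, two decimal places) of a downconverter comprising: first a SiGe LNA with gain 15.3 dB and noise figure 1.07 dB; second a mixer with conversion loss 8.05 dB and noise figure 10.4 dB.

Convert to linear (a loss of L dB is a gain of −L dB): F_i = 10^(NF_i/10), G_i = 10^(G_i,dB/10)
  Stage 1: F_1 = 10^(1.07/10) = 1.279, G_1 = 10^(15.3/10) = 33.88
  Stage 2: F_2 = 10^(10.4/10) = 10.96, G_2 = 10^(−8.05/10) = 0.1567
Friis cascade:
  F = 1.279 + (10.96 − 1)/33.88 = 1.573
NF = 10 log₁₀(1.573) = 1.97 dB

1.97 dB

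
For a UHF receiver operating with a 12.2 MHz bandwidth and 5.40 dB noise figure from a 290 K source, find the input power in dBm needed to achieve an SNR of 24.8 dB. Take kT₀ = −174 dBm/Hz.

Sensitivity = −174 + 10 log₁₀(B) + NF + SNR_min
= −174 + 70.86 + 5.40 + 24.8
= −72.94 dBm → −72.9 dBm

−72.9 dBm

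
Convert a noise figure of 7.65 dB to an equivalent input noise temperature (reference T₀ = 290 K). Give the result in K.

F = 10^(7.65/10) = 5.82103
T_e = (F − 1)·T₀ = (5.82103 − 1) × 290 = 1398 K

1398 K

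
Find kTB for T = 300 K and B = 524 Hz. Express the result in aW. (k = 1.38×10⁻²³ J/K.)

P_n = kTB = 1.38×10⁻²³ × 300 × 5.24×10² = 2.17×10⁻¹⁸ W = 2.17 aW

2.17 aW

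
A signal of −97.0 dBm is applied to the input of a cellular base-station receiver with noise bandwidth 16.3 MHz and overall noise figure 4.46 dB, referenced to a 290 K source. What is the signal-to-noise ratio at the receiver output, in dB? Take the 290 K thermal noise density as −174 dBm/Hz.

Noise floor: N = −174 + 10 log₁₀(B) + NF
10 log₁₀(1.63×10⁷) = 72.12 dB
N = −174 + 72.12 + 4.46 = −97.42 dBm
SNR = P_sig − N = −97.0 − (−97.42) = 0.42 dB → 0.4 dB

0.4 dB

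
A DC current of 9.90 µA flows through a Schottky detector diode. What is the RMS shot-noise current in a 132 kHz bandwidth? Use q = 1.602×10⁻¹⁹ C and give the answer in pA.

647 pA

I_n = √(2qI·B)
2qI·B = 2 × 1.602×10⁻¹⁹ × 9.90×10⁻⁶ × 1.32×10⁵ = 4.19×10⁻¹⁹ A²
I_n = √(4.19×10⁻¹⁹) = 6.47×10⁻¹⁰ A = 647 pA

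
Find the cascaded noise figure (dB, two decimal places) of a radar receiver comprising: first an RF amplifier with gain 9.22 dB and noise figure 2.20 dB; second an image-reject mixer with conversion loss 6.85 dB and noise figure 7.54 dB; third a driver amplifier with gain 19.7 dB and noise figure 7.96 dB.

7.21 dB

Convert to linear (a loss of L dB is a gain of −L dB): F_i = 10^(NF_i/10), G_i = 10^(G_i,dB/10)
  Stage 1: F_1 = 10^(2.20/10) = 1.660, G_1 = 10^(9.22/10) = 8.356
  Stage 2: F_2 = 10^(7.54/10) = 5.675, G_2 = 10^(−6.85/10) = 0.2065
  Stage 3: F_3 = 10^(7.96/10) = 6.252, G_3 = 10^(19.7/10) = 93.33
Friis cascade:
  F = 1.660 + (5.675 − 1)/8.356 + (6.252 − 1)/1.726 = 5.262
NF = 10 log₁₀(5.262) = 7.21 dB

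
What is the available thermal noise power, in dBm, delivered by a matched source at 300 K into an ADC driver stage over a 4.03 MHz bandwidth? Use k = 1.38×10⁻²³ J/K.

P_n = kTB = 1.38×10⁻²³ × 300 × 4.03×10⁶ = 1.67×10⁻¹⁴ W
In dBm: 10 log₁₀(1.67×10⁻¹⁴ / 10⁻³) = −107.8 dBm

−107.8 dBm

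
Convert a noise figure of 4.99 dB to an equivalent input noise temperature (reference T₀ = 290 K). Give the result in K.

625 K

F = 10^(4.99/10) = 3.155
T_e = (F − 1)·T₀ = (3.155 − 1) × 290 = 625 K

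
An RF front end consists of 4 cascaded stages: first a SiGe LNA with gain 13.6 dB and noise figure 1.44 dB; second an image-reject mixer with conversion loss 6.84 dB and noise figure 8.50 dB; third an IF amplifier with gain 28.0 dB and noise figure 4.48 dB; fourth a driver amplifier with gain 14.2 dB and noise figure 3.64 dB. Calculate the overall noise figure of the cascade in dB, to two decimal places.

3.10 dB

Convert to linear (a loss of L dB is a gain of −L dB): F_i = 10^(NF_i/10), G_i = 10^(G_i,dB/10)
  Stage 1: F_1 = 10^(1.44/10) = 1.393, G_1 = 10^(13.6/10) = 22.91
  Stage 2: F_2 = 10^(8.50/10) = 7.079, G_2 = 10^(−6.84/10) = 0.2070
  Stage 3: F_3 = 10^(4.48/10) = 2.805, G_3 = 10^(28.0/10) = 631.0
  Stage 4: F_4 = 10^(3.64/10) = 2.312, G_4 = 10^(14.2/10) = 26.30
Friis cascade:
  F = 1.393 + (7.079 − 1)/22.91 + (2.805 − 1)/4.742 + (2.312 − 1)/2992 = 2.040
NF = 10 log₁₀(2.040) = 3.10 dB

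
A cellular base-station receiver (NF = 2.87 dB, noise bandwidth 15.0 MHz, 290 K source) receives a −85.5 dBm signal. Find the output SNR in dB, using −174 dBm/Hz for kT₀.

13.9 dB

Noise floor: N = −174 + 10 log₁₀(B) + NF
10 log₁₀(1.50×10⁷) = 71.76 dB
N = −174 + 71.76 + 2.87 = −99.37 dBm
SNR = P_sig − N = −85.5 − (−99.37) = 13.87 dB → 13.9 dB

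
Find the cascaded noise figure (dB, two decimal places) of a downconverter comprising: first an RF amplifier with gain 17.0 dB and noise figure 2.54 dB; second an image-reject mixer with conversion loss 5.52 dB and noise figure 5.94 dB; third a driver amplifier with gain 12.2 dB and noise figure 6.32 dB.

3.19 dB

Convert to linear (a loss of L dB is a gain of −L dB): F_i = 10^(NF_i/10), G_i = 10^(G_i,dB/10)
  Stage 1: F_1 = 10^(2.54/10) = 1.795, G_1 = 10^(17.0/10) = 50.12
  Stage 2: F_2 = 10^(5.94/10) = 3.926, G_2 = 10^(−5.52/10) = 0.2805
  Stage 3: F_3 = 10^(6.32/10) = 4.285, G_3 = 10^(12.2/10) = 16.60
Friis cascade:
  F = 1.795 + (3.926 − 1)/50.12 + (4.285 − 1)/14.06 = 2.087
NF = 10 log₁₀(2.087) = 3.19 dB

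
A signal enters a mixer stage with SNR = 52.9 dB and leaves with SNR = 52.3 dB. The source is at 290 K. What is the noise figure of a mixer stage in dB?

NF (dB) = SNR_in(dB) − SNR_out(dB) when the source is at T₀
NF = 52.9 − 52.3 = 0.6 dB

0.6 dB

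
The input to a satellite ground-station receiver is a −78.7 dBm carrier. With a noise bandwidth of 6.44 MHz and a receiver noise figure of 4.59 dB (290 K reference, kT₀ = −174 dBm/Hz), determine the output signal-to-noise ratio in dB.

Noise floor: N = −174 + 10 log₁₀(B) + NF
10 log₁₀(6.44×10⁶) = 68.09 dB
N = −174 + 68.09 + 4.59 = −101.32 dBm
SNR = P_sig − N = −78.7 − (−101.32) = 22.62 dB → 22.6 dB

22.6 dB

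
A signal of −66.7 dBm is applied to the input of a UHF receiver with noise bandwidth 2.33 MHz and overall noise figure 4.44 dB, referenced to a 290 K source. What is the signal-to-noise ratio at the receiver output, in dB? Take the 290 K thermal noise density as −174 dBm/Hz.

Noise floor: N = −174 + 10 log₁₀(B) + NF
10 log₁₀(2.33×10⁶) = 63.67 dB
N = −174 + 63.67 + 4.44 = −105.89 dBm
SNR = P_sig − N = −66.7 − (−105.89) = 39.19 dB → 39.2 dB

39.2 dB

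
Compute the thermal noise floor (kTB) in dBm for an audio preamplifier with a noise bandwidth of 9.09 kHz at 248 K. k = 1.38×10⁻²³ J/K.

−135.1 dBm

P_n = kTB = 1.38×10⁻²³ × 248 × 9.09×10³ = 3.11×10⁻¹⁷ W
In dBm: 10 log₁₀(3.11×10⁻¹⁷ / 10⁻³) = −135.1 dBm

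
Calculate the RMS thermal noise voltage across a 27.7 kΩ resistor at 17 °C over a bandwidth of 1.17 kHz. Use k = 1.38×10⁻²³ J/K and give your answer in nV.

720 nV

T = 17 °C + 273.15 = 290.15 K
V_n = √(4kTRB)
4kTRB = 4 × 1.38×10⁻²³ × 290.15 × 2.77×10⁴ × 1.17×10³ = 5.19×10⁻¹³ V²
V_n = √(5.19×10⁻¹³) = 7.20×10⁻⁷ V = 720 nV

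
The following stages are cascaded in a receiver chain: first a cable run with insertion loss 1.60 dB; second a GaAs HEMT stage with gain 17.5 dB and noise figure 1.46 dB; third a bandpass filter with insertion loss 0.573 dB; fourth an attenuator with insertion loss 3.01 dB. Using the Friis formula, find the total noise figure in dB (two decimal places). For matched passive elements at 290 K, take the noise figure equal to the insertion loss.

3.13 dB

Convert to linear (a loss of L dB is a gain of −L dB): F_i = 10^(NF_i/10), G_i = 10^(G_i,dB/10)
  Stage 1: F_1 = 10^(1.60/10) = 1.445, G_1 = 10^(−1.60/10) = 0.6918
  Stage 2: F_2 = 10^(1.46/10) = 1.400, G_2 = 10^(17.5/10) = 56.23
  Stage 3: F_3 = 10^(0.573/10) = 1.141, G_3 = 10^(−0.573/10) = 0.8764
  Stage 4: F_4 = 10^(3.01/10) = 2.000, G_4 = 10^(−3.01/10) = 0.5000
Friis cascade:
  F = 1.445 + (1.400 − 1)/0.6918 + (1.141 − 1)/38.90 + (2.000 − 1)/34.10 = 2.056
NF = 10 log₁₀(2.056) = 3.13 dB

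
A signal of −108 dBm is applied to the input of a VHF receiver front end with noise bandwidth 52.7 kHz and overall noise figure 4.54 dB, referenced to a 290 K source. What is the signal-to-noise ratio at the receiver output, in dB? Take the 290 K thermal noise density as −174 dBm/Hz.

Noise floor: N = −174 + 10 log₁₀(B) + NF
10 log₁₀(5.27×10⁴) = 47.22 dB
N = −174 + 47.22 + 4.54 = −122.24 dBm
SNR = P_sig − N = −108 − (−122.24) = 14.24 dB → 14.2 dB

14.2 dB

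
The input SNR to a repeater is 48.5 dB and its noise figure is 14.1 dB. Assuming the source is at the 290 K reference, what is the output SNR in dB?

By definition F = SNR_in/SNR_out, so in dB: SNR_out = SNR_in − NF
SNR_out = 48.5 − 14.1 = 34.4 dB

34.4 dB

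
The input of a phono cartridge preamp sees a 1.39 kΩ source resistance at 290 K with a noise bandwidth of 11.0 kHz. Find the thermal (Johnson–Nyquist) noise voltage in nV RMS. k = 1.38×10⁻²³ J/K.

495 nV

V_n = √(4kTRB)
4kTRB = 4 × 1.38×10⁻²³ × 290 × 1.39×10³ × 1.10×10⁴ = 2.45×10⁻¹³ V²
V_n = √(2.45×10⁻¹³) = 4.95×10⁻⁷ V = 495 nV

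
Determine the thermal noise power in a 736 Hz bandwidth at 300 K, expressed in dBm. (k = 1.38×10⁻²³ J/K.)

P_n = kTB = 1.38×10⁻²³ × 300 × 7.36×10² = 3.05×10⁻¹⁸ W
In dBm: 10 log₁₀(3.05×10⁻¹⁸ / 10⁻³) = −145.2 dBm

−145.2 dBm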